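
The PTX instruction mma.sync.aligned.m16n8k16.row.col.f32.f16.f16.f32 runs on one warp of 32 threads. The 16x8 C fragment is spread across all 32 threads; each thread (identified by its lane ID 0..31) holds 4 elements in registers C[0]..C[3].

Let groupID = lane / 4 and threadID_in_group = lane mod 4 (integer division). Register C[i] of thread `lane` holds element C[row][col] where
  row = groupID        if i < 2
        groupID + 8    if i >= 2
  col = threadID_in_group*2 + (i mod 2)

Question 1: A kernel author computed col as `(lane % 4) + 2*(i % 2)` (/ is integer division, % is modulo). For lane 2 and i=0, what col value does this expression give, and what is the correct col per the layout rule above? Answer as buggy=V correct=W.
`(lane % 4) + 2*(i % 2)`[2,0]⇒2
lane 2: gr=0 (2/4), th=2 (2%4)
i=0: r=0+0=0, c=2*2+0=4
col: 2 vs 4

buggy=2 correct=4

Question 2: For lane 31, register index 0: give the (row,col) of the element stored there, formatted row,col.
31: gid=7,tid=3
[0] (7+0,3*2+0) = (7,6)

7,6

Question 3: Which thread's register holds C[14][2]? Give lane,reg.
r: 14->gid=6,r8=1  c: 2->tid=1,i&1=0
L=6*4+1=25  i=1*2+0=2

25,2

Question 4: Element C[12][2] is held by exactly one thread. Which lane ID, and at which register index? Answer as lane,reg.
r=12→G=4,rhi=1  c=2→T=1,p=0
L=4*4+1=17  i=1*2+0=2

17,2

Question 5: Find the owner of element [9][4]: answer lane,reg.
6,2

r:9=>grp=1,rB=1  c:4=>tig=2,lo=0
L=1*4+2=6  i=1*2+0=2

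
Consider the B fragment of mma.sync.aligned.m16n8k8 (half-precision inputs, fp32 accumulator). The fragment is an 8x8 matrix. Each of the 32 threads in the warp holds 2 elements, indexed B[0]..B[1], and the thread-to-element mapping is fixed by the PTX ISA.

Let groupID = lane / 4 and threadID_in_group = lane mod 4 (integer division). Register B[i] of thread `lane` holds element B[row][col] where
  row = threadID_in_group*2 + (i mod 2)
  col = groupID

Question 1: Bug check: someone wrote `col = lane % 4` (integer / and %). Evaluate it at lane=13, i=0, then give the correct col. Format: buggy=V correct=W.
buggy=1 correct=3

`lane % 4`[13,0]=>1
lane 13: grp=3 (13/4), tig=1 (13%4)
i=0: r=1*2+0=2, c=grp=3
col: 1 vs 3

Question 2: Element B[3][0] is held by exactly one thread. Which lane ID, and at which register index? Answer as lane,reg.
c=0->g=0  r=3->t=1,b0=1
L=0*4+1=1  i=1=1

1,1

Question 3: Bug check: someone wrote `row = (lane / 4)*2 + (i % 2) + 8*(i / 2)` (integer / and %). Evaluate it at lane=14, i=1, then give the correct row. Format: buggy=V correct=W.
buggy=7 correct=5

`(lane / 4)*2 + (i % 2) + 8*(i / 2)`[14,1]=>7
lane 14=>14/4=3, 14 mod 4=2
i=1  r:2·2+1=>5  c:3
row: 7 vs 5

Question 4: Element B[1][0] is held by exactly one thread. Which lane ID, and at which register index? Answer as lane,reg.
c:0=>grp=0  r:1=>tig=0,lo=1
L=0*4+0=0  i=1=1

0,1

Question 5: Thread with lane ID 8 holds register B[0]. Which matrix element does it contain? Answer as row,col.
L=8→G=8>>2=2, T=8&3=0
[0]→row 0·2+0=0  col G=2

0,2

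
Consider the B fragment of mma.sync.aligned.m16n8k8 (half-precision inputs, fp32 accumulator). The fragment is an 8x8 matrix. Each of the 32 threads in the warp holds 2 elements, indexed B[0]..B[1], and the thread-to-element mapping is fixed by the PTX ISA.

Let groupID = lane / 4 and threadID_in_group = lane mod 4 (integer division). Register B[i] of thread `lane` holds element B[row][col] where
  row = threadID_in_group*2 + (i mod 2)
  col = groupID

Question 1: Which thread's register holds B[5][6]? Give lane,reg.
c: 6->gid=6  r: 5->tid=2,i&1=1
L=6*4+2=26  i=1=1

26,1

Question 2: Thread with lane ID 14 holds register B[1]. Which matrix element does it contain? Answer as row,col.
5,3

L=14->g=14>>2=3, t=14&3=2
[1]->row 2·2+1=5  col g=3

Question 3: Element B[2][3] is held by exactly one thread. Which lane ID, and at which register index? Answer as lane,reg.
c:3=>grp=3  r:2=>tig=1,lo=0
L=3*4+1=13  i=0=0

13,0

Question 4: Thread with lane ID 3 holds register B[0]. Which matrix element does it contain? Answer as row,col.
L=3→G=3>>2=0, T=3&3=3
[0]→row 3·2+0=6  col G=0

6,0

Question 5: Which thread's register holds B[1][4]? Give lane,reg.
c=4->g=4  r=1->t=0,b0=1
L=4*4+0=16  i=1=1

16,1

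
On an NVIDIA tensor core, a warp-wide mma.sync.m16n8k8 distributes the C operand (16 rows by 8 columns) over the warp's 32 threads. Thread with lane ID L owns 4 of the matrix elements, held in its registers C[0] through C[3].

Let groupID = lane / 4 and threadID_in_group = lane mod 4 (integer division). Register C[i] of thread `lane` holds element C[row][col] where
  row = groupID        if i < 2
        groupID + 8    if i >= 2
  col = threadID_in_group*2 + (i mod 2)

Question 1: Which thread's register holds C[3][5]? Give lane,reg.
r=3->g=3,rb=0  c=5->t=2,b0=1
L=3*4+2=14  i=0*2+1=1

14,1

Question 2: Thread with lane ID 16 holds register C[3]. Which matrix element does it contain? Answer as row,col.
16: g=4,t=0
[3] (4+8,0*2+1) = (12,1)

12,1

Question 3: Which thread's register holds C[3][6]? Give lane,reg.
15,0

r: 3->gid=3,r8=0  c: 6->tid=3,i&1=0
L=3*4+3=15  i=0*2+0=0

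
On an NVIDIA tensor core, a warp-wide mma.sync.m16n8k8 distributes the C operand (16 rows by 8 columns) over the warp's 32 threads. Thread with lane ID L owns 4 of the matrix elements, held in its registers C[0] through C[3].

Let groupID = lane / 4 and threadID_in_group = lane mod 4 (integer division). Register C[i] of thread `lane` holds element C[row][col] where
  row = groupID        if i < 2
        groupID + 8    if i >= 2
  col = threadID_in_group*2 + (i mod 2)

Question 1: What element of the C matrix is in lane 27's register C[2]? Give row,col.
L=27⇒gr=27>>2=6, th=27&3=3
[2]⇒row 6+8=14  col 3·2+0=6

14,6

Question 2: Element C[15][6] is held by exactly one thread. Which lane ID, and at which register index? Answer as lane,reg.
31,2

r: 15->gid=7,r8=1  c: 6->tid=3,i&1=0
L=7*4+3=31  i=1*2+0=2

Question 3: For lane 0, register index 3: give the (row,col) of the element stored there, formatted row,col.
8,1

lane 0: gid=0 (0/4), tid=0 (0%4)
i=3: r=0+8=8, c=0*2+1=1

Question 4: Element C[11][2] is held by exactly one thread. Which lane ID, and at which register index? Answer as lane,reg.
13,2

r:11=>grp=3,rB=1  c:2=>tig=1,lo=0
L=3*4+1=13  i=1*2+0=2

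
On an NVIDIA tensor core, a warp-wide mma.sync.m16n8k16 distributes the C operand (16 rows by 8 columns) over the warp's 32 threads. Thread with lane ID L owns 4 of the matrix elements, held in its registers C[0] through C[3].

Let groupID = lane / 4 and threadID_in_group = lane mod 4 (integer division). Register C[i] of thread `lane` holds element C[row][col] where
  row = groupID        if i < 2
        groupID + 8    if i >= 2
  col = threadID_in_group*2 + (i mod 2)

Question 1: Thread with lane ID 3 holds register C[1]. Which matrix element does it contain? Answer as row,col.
3: gr=0,th=3
[1] (0+0,3*2+1) = (0,7)

0,7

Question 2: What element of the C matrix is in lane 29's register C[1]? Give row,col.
lane 29->29/4=7, 29 mod 4=1
i=1  r:7+0->7  c:2·1+1->3

7,3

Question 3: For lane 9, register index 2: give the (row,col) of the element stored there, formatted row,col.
10,2

9: gid=2,tid=1
[2] (2+8,1*2+0) = (10,2)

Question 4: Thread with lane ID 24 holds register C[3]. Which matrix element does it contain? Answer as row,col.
14,1

lane 24→24/4=6, 24 mod 4=0
i=3  r:6+8→14  c:2·0+1→1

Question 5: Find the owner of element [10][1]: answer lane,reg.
r=10⇒gr=2,Rb=1  c=1⇒th=0,odd=1
L=2*4+0=8  i=1*2+1=3

8,3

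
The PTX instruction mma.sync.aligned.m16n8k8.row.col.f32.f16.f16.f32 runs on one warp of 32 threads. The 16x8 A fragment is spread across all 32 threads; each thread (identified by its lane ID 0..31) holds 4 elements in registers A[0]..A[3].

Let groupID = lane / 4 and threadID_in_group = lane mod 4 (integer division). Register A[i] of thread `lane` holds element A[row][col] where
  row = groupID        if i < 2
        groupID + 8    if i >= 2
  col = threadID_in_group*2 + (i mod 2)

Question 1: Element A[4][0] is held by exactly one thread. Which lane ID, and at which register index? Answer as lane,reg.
r:4=>grp=4,rB=0  c:0=>tig=0,lo=0
L=4*4+0=16  i=0*2+0=0

16,0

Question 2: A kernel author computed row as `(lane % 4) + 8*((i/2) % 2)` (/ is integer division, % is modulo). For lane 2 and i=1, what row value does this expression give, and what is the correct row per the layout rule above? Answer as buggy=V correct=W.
`(lane % 4) + 8*((i/2) % 2)`[2,1]→2
L=2→G=2>>2=0, T=2&3=2
[1]→row 0+0=0  col 2·2+1=5
row: 2 vs 0

buggy=2 correct=0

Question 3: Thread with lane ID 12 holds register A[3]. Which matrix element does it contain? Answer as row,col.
11,1

lane 12⇒12/4=3, 12 mod 4=0
i=3  r:3+8⇒11  c:2·0+1⇒1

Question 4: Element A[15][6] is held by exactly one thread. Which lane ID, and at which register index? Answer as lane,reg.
31,2

r=15->g=7,rb=1  c=6->t=3,b0=0
L=7*4+3=31  i=1*2+0=2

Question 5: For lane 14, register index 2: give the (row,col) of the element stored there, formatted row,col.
11,4

14: grp=3,tig=2
[2] (3+8,2*2+0) = (11,4)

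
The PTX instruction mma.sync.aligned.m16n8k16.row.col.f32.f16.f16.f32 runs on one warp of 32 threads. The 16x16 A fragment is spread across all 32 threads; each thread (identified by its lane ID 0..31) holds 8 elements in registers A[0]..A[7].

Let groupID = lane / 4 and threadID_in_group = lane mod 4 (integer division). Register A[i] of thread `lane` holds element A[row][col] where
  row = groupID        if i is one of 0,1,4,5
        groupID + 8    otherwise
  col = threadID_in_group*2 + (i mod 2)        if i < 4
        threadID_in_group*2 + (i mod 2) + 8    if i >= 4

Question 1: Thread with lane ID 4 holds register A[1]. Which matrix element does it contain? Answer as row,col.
lane 4: G=1 (4/4), T=0 (4%4)
i=1: r=1+0=1, c=0*2+1+0=1

1,1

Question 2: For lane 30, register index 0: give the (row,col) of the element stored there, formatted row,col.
lane 30→30/4=7, 30 mod 4=2
i=0  r:7+0→7  c:2·2+0+0→4

7,4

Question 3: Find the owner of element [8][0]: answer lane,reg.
0,2

r=8→G=0,rhi=1  c=0→chi=0,T=0,p=0
L=0*4+0=0  i=0*4+1*2+0=2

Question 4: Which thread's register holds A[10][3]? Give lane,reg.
r: 10->gid=2,r8=1  c: 3->c8=0,tid=1,i&1=1
L=2*4+1=9  i=0*4+1*2+1=3

9,3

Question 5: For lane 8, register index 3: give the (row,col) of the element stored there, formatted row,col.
10,1

lane 8: grp=2 (8/4), tig=0 (8%4)
i=3: r=2+8=10, c=0*2+1+0=1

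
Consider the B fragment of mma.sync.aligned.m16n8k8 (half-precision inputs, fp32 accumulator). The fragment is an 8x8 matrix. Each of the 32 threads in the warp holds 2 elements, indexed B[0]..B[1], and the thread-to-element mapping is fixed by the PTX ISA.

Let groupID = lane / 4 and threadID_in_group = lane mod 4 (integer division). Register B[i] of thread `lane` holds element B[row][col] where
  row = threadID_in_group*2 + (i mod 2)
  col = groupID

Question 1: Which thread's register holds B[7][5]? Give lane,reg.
c:5=>grp=5  r:7=>tig=3,lo=1
L=5*4+3=23  i=1=1

23,1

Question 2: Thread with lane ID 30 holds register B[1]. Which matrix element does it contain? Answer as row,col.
30: gr=7,th=2
[1] (2*2+1,7) = (5,7)

5,7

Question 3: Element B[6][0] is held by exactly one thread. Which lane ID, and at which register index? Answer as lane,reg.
c=0⇒gr=0  r=6⇒th=3,odd=0
L=0*4+3=3  i=0=0

3,0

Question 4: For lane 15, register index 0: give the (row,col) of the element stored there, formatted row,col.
L=15⇒gr=15>>2=3, th=15&3=3
[0]⇒row 3·2+0=6  col gr=3

6,3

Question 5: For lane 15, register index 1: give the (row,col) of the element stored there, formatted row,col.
7,3

L=15->gid=15>>2=3, tid=15&3=3
[1]->row 3·2+1=7  col gid=3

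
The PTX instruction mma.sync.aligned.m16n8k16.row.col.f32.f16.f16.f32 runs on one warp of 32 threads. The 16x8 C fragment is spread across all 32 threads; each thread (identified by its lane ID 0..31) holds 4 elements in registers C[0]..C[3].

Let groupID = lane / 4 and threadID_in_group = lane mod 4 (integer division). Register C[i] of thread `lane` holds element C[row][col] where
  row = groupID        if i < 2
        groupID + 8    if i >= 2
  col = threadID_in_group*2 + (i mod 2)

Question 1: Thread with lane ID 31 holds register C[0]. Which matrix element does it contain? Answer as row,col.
lane 31: g=7 (31/4), t=3 (31%4)
i=0: r=7+0=7, c=3*2+0=6

7,6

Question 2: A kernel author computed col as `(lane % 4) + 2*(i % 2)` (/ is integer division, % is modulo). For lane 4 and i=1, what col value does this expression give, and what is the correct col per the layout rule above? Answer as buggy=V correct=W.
`(lane % 4) + 2*(i % 2)`[4,1]->2
lane 4->4/4=1, 4 mod 4=0
i=1  r:1+0->1  c:2·0+1->1
col: 2 vs 1

buggy=2 correct=1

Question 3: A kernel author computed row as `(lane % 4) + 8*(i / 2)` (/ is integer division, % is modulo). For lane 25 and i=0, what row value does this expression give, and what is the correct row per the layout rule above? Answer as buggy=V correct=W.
buggy=1 correct=6

`(lane % 4) + 8*(i / 2)`[25,0]->1
lane 25: gid=6 (25/4), tid=1 (25%4)
i=0: r=6+0=6, c=1*2+0=2
row: 1 vs 6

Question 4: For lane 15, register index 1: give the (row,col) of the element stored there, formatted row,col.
3,7

lane 15: gr=3 (15/4), th=3 (15%4)
i=1: r=3+0=3, c=3*2+1=7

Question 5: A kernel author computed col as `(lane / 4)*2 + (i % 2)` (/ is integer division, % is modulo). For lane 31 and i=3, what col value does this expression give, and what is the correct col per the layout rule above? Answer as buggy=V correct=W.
`(lane / 4)*2 + (i % 2)`[31,3]⇒15
L=31⇒gr=31>>2=7, th=31&3=3
[3]⇒row 7+8=15  col 3·2+1=7
col: 15 vs 7

buggy=15 correct=7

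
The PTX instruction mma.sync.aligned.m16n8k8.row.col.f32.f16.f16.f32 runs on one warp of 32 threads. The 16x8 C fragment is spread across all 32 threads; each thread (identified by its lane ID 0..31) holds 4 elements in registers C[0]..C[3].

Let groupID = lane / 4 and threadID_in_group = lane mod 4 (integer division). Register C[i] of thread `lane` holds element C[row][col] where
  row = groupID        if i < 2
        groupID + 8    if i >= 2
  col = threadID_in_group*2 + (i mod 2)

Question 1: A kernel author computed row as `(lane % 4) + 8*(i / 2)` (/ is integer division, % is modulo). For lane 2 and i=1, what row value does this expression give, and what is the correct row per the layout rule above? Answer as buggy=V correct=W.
buggy=2 correct=0

`(lane % 4) + 8*(i / 2)`[2,1]→2
2: G=0,T=2
[1] (0+0,2*2+1) = (0,5)
row: 2 vs 0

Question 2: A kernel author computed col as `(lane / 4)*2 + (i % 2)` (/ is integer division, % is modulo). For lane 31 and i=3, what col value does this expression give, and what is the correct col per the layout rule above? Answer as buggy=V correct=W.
`(lane / 4)*2 + (i % 2)`[31,3]->15
31: gid=7,tid=3
[3] (7+8,3*2+1) = (15,7)
col: 15 vs 7

buggy=15 correct=7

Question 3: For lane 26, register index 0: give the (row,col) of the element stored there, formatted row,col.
L=26->g=26>>2=6, t=26&3=2
[0]->row 6+0=6  col 2·2+0=4

6,4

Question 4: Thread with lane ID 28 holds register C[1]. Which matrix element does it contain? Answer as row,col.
7,1

28: grp=7,tig=0
[1] (7+0,0*2+1) = (7,1)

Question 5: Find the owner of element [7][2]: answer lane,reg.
r=7⇒gr=7,Rb=0  c=2⇒th=1,odd=0
L=7*4+1=29  i=0*2+0=0

29,0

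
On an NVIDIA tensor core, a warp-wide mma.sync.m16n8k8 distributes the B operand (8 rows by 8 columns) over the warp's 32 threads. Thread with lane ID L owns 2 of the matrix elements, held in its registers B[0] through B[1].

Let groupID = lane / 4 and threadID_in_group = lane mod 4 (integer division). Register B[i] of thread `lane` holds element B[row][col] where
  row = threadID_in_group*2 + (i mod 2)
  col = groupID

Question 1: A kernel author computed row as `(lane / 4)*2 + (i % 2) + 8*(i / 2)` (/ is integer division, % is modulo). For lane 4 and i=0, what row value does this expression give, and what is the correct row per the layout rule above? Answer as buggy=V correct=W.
`(lane / 4)*2 + (i % 2) + 8*(i / 2)`[4,0]->2
lane 4: gid=1 (4/4), tid=0 (4%4)
i=0: r=0*2+0=0, c=gid=1
row: 2 vs 0

buggy=2 correct=0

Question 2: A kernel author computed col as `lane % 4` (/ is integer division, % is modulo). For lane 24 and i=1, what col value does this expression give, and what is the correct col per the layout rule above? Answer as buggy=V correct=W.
buggy=0 correct=6

`lane % 4`[24,1]⇒0
24: gr=6,th=0
[1] (0*2+1,6) = (1,6)
col: 0 vs 6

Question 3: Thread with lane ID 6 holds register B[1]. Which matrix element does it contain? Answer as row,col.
lane 6: gr=1 (6/4), th=2 (6%4)
i=1: r=2*2+1=5, c=gr=1

5,1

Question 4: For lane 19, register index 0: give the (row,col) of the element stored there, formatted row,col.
6,4

19: gid=4,tid=3
[0] (3*2+0,4) = (6,4)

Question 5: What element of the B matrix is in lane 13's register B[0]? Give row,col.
2,3

lane 13: gr=3 (13/4), th=1 (13%4)
i=0: r=1*2+0=2, c=gr=3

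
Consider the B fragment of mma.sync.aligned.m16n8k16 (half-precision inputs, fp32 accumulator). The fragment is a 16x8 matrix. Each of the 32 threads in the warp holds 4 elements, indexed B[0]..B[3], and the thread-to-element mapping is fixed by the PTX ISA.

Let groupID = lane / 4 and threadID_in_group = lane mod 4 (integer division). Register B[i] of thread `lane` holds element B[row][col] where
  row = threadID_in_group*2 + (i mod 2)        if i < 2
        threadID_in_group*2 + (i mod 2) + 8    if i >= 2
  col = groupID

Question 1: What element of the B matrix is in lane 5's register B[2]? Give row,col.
lane 5=>5/4=1, 5 mod 4=1
i=2  r:2·1+0+8=>10  c:1

10,1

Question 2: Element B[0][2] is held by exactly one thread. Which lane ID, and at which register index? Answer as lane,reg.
8,0

c=2→G=2  r=0→rhi=0,T=0,p=0
L=2*4+0=8  i=0*2+0=0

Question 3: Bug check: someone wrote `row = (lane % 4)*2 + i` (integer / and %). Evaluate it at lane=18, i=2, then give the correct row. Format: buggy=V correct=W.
`(lane % 4)*2 + i`[18,2]->6
lane 18: gid=4 (18/4), tid=2 (18%4)
i=2: r=2*2+0+8=12, c=gid=4
row: 6 vs 12

buggy=6 correct=12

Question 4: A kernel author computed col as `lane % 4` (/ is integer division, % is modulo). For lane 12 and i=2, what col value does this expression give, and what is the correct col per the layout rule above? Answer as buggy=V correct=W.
buggy=0 correct=3

`lane % 4`[12,2]->0
12: g=3,t=0
[2] (0*2+0+8,3) = (8,3)
col: 0 vs 3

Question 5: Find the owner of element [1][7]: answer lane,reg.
28,1

c=7->g=7  r=1->rb=0,t=0,b0=1
L=7*4+0=28  i=0*2+1=1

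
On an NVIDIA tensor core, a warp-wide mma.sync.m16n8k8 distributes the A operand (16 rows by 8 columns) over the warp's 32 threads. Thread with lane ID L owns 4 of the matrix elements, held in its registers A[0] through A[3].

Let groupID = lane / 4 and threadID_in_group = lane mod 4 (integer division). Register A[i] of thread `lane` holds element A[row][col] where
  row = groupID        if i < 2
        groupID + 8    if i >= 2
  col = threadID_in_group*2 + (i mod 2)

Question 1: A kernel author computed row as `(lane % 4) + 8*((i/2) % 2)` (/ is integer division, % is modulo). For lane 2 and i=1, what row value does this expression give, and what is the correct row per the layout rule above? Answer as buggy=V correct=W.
`(lane % 4) + 8*((i/2) % 2)`[2,1]->2
L=2->g=2>>2=0, t=2&3=2
[1]->row 0+0=0  col 2·2+1=5
row: 2 vs 0

buggy=2 correct=0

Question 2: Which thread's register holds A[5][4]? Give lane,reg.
r=5->g=5,rb=0  c=4->t=2,b0=0
L=5*4+2=22  i=0*2+0=0

22,0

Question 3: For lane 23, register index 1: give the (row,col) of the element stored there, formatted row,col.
23: gr=5,th=3
[1] (5+0,3*2+1) = (5,7)

5,7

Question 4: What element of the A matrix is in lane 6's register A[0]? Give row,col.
1,4

L=6->g=6>>2=1, t=6&3=2
[0]->row 1+0=1  col 2·2+0=4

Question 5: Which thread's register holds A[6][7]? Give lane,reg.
27,1

r=6⇒gr=6,Rb=0  c=7⇒th=3,odd=1
L=6*4+3=27  i=0*2+1=1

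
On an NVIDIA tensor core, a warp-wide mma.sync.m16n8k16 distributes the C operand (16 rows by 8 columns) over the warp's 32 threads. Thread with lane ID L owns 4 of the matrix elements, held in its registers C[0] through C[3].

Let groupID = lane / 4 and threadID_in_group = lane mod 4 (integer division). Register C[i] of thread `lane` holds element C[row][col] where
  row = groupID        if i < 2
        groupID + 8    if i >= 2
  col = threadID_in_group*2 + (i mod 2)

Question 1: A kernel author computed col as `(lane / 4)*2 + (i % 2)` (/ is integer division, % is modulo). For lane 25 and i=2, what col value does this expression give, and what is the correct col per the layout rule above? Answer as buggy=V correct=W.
buggy=12 correct=2

`(lane / 4)*2 + (i % 2)`[25,2]->12
lane 25->25/4=6, 25 mod 4=1
i=2  r:6+8->14  c:2·1+0->2
col: 12 vs 2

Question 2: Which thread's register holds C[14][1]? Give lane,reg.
24,3

r: 14->gid=6,r8=1  c: 1->tid=0,i&1=1
L=6*4+0=24  i=1*2+1=3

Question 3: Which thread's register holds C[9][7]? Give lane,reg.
r=9⇒gr=1,Rb=1  c=7⇒th=3,odd=1
L=1*4+3=7  i=1*2+1=3

7,3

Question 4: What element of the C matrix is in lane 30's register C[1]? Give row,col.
7,5

L=30→G=30>>2=7, T=30&3=2
[1]→row 7+0=7  col 2·2+1=5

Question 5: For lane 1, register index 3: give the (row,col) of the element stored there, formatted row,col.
lane 1: G=0 (1/4), T=1 (1%4)
i=3: r=0+8=8, c=1*2+1=3

8,3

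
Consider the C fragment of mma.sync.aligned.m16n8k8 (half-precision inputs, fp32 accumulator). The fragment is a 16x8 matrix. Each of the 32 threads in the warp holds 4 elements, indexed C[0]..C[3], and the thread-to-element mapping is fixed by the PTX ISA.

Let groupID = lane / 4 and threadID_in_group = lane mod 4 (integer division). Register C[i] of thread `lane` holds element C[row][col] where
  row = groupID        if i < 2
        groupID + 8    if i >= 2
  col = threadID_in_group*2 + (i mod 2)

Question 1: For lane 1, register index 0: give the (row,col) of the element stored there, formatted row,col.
0,2

1: gr=0,th=1
[0] (0+0,1*2+0) = (0,2)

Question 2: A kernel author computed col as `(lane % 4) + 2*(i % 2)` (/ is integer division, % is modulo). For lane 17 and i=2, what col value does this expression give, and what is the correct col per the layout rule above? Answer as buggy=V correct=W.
`(lane % 4) + 2*(i % 2)`[17,2]=>1
L=17=>grp=17>>2=4, tig=17&3=1
[2]=>row 4+8=12  col 1·2+0=2
col: 1 vs 2

buggy=1 correct=2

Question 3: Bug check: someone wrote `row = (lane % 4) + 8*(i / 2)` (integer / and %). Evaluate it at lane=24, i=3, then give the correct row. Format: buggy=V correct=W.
`(lane % 4) + 8*(i / 2)`[24,3]=>8
L=24=>grp=24>>2=6, tig=24&3=0
[3]=>row 6+8=14  col 0·2+1=1
row: 8 vs 14

buggy=8 correct=14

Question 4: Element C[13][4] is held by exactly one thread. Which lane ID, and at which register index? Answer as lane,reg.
r=13->g=5,rb=1  c=4->t=2,b0=0
L=5*4+2=22  i=1*2+0=2

22,2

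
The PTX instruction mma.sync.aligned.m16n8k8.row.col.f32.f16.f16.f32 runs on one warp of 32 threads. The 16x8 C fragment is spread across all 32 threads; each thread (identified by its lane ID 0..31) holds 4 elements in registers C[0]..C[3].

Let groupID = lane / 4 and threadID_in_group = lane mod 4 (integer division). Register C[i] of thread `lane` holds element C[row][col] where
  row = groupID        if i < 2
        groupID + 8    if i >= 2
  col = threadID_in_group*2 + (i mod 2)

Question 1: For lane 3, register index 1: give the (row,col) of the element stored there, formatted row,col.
L=3->g=3>>2=0, t=3&3=3
[1]->row 0+0=0  col 3·2+1=7

0,7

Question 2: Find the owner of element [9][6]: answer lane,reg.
7,2

r=9→G=1,rhi=1  c=6→T=3,p=0
L=1*4+3=7  i=1*2+0=2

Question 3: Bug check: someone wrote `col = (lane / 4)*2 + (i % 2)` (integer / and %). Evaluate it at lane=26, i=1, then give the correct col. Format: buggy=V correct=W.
`(lane / 4)*2 + (i % 2)`[26,1]->13
26: g=6,t=2
[1] (6+0,2*2+1) = (6,5)
col: 13 vs 5

buggy=13 correct=5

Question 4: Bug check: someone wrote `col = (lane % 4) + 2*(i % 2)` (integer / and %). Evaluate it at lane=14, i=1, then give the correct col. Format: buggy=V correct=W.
`(lane % 4) + 2*(i % 2)`[14,1]⇒4
lane 14⇒14/4=3, 14 mod 4=2
i=1  r:3+0⇒3  c:2·2+1⇒5
col: 4 vs 5

buggy=4 correct=5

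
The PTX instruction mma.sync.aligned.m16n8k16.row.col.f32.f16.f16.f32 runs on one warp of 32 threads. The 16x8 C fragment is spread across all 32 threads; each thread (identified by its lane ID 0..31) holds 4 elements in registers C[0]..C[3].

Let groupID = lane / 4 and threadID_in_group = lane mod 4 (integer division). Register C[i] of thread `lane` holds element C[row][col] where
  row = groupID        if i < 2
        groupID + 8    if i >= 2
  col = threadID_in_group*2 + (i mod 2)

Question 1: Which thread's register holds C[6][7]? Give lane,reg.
27,1

r: 6->gid=6,r8=0  c: 7->tid=3,i&1=1
L=6*4+3=27  i=0*2+1=1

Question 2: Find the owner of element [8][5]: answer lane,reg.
r=8→G=0,rhi=1  c=5→T=2,p=1
L=0*4+2=2  i=1*2+1=3

2,3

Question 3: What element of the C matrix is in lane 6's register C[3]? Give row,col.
lane 6: gid=1 (6/4), tid=2 (6%4)
i=3: r=1+8=9, c=2*2+1=5

9,5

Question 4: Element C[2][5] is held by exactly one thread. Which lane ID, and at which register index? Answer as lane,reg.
r=2->g=2,rb=0  c=5->t=2,b0=1
L=2*4+2=10  i=0*2+1=1

10,1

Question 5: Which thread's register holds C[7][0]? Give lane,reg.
r=7⇒gr=7,Rb=0  c=0⇒th=0,odd=0
L=7*4+0=28  i=0*2+0=0

28,0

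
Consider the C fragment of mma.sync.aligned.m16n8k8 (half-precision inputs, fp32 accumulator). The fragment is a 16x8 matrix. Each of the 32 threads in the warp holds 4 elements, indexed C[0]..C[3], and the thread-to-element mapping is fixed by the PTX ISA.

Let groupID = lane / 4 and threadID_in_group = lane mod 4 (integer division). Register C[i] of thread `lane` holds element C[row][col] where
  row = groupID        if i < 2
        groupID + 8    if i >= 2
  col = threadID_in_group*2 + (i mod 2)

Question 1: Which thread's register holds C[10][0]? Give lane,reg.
r:10=>grp=2,rB=1  c:0=>tig=0,lo=0
L=2*4+0=8  i=1*2+0=2

8,2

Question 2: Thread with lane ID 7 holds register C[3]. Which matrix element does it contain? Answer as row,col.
7: g=1,t=3
[3] (1+8,3*2+1) = (9,7)

9,7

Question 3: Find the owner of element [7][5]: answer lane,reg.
r=7→G=7,rhi=0  c=5→T=2,p=1
L=7*4+2=30  i=0*2+1=1

30,1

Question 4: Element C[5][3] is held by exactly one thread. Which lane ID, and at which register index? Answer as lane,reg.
r=5→G=5,rhi=0  c=3→T=1,p=1
L=5*4+1=21  i=0*2+1=1

21,1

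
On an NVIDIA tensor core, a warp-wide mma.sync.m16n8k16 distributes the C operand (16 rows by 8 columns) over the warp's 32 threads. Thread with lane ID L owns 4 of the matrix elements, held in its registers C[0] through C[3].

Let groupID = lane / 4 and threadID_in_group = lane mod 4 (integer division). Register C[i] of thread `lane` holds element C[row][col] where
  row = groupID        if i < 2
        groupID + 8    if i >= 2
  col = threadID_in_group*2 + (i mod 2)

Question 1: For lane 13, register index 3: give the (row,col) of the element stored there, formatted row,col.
13: grp=3,tig=1
[3] (3+8,1*2+1) = (11,3)

11,3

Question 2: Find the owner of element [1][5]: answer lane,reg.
6,1

r=1->g=1,rb=0  c=5->t=2,b0=1
L=1*4+2=6  i=0*2+1=1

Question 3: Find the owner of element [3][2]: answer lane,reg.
13,0

r: 3->gid=3,r8=0  c: 2->tid=1,i&1=0
L=3*4+1=13  i=0*2+0=0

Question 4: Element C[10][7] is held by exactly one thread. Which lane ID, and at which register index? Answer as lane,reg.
11,3

r=10⇒gr=2,Rb=1  c=7⇒th=3,odd=1
L=2*4+3=11  i=1*2+1=3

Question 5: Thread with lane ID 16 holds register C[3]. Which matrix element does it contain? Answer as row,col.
lane 16: gr=4 (16/4), th=0 (16%4)
i=3: r=4+8=12, c=0*2+1=1

12,1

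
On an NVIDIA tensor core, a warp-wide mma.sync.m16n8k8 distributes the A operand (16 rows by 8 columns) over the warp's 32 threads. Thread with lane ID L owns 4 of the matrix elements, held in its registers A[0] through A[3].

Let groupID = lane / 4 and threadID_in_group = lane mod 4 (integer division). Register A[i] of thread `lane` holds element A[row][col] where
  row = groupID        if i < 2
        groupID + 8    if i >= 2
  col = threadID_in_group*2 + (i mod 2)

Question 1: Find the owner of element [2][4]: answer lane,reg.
10,0

r: 2->gid=2,r8=0  c: 4->tid=2,i&1=0
L=2*4+2=10  i=0*2+0=0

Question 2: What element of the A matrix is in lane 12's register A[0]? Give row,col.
L=12->g=12>>2=3, t=12&3=0
[0]->row 3+0=3  col 0·2+0=0

3,0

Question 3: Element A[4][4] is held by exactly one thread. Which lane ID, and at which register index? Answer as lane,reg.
18,0

r=4->g=4,rb=0  c=4->t=2,b0=0
L=4*4+2=18  i=0*2+0=0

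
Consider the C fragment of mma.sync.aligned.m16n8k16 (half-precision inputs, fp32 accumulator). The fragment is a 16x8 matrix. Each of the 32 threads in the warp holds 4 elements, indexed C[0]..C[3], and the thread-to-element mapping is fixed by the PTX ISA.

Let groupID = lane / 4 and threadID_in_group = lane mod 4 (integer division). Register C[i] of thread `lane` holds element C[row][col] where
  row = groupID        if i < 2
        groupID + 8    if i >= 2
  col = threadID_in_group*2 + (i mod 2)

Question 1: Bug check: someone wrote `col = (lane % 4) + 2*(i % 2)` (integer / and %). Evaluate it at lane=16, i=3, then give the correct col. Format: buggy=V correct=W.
buggy=2 correct=1

`(lane % 4) + 2*(i % 2)`[16,3]→2
lane 16: G=4 (16/4), T=0 (16%4)
i=3: r=4+8=12, c=0*2+1=1
col: 2 vs 1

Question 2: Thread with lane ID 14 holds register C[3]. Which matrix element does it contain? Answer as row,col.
11,5

L=14⇒gr=14>>2=3, th=14&3=2
[3]⇒row 3+8=11  col 2·2+1=5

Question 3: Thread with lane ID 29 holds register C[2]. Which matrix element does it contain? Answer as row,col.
lane 29->29/4=7, 29 mod 4=1
i=2  r:7+8->15  c:2·1+0->2

15,2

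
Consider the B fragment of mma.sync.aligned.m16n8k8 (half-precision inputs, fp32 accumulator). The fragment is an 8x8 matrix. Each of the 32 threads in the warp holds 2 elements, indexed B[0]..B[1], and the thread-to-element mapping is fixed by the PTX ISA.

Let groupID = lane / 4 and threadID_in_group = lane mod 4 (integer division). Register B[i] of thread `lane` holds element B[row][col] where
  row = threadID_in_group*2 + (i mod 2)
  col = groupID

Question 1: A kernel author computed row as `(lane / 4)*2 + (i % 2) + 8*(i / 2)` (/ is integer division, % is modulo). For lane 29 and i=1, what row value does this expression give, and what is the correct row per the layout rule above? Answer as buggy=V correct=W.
buggy=15 correct=3

`(lane / 4)*2 + (i % 2) + 8*(i / 2)`[29,1]⇒15
lane 29: gr=7 (29/4), th=1 (29%4)
i=1: r=1*2+1=3, c=gr=7
row: 15 vs 3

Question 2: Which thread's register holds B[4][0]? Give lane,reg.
2,0

c:0=>grp=0  r:4=>tig=2,lo=0
L=0*4+2=2  i=0=0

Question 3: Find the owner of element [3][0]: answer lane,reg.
c:0=>grp=0  r:3=>tig=1,lo=1
L=0*4+1=1  i=1=1

1,1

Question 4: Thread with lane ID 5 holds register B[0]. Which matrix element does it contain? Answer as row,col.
2,1

5: G=1,T=1
[0] (1*2+0,1) = (2,1)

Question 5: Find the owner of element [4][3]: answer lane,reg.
14,0

c=3→G=3  r=4→T=2,p=0
L=3*4+2=14  i=0=0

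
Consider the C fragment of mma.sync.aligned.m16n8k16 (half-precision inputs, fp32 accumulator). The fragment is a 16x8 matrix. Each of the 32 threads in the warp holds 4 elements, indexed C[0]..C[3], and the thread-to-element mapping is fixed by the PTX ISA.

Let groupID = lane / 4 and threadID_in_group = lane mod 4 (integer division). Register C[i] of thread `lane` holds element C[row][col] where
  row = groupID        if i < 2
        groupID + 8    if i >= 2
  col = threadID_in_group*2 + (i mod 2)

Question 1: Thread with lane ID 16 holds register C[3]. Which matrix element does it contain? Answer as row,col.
12,1

lane 16: gid=4 (16/4), tid=0 (16%4)
i=3: r=4+8=12, c=0*2+1=1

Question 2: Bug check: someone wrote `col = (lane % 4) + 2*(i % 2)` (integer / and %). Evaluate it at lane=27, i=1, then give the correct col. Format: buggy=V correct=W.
buggy=5 correct=7

`(lane % 4) + 2*(i % 2)`[27,1]->5
lane 27->27/4=6, 27 mod 4=3
i=1  r:6+0->6  c:2·3+1->7
col: 5 vs 7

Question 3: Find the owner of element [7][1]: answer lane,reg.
28,1

r=7⇒gr=7,Rb=0  c=1⇒th=0,odd=1
L=7*4+0=28  i=0*2+1=1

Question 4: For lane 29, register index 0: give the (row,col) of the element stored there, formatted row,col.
7,2

lane 29->29/4=7, 29 mod 4=1
i=0  r:7+0->7  c:2·1+0->2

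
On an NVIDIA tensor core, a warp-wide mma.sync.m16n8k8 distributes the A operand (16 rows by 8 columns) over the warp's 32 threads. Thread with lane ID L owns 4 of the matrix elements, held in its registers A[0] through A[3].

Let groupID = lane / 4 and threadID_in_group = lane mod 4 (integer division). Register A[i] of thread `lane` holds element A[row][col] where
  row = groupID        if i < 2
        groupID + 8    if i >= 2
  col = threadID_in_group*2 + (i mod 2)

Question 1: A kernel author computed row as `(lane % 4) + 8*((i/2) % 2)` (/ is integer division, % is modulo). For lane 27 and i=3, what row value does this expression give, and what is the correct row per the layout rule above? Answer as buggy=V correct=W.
buggy=11 correct=14

`(lane % 4) + 8*((i/2) % 2)`[27,3]->11
lane 27: g=6 (27/4), t=3 (27%4)
i=3: r=6+8=14, c=3*2+1=7
row: 11 vs 14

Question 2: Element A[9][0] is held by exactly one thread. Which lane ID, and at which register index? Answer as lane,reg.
r=9->g=1,rb=1  c=0->t=0,b0=0
L=1*4+0=4  i=1*2+0=2

4,2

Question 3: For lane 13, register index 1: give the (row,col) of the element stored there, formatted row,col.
13: gid=3,tid=1
[1] (3+0,1*2+1) = (3,3)

3,3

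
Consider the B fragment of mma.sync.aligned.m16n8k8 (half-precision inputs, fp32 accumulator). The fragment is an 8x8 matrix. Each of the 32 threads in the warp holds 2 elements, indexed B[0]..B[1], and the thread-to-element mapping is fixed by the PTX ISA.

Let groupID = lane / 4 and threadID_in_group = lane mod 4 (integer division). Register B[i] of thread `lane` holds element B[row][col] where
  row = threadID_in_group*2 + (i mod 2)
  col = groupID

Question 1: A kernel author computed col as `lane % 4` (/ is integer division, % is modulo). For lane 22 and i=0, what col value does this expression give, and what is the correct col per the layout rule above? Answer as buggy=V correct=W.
buggy=2 correct=5

`lane % 4`[22,0]->2
lane 22->22/4=5, 22 mod 4=2
i=0  r:2·2+0->4  c:5
col: 2 vs 5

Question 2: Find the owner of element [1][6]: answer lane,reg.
24,1

c=6→G=6  r=1→T=0,p=1
L=6*4+0=24  i=1=1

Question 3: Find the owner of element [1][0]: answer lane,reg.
0,1

c: 0->gid=0  r: 1->tid=0,i&1=1
L=0*4+0=0  i=1=1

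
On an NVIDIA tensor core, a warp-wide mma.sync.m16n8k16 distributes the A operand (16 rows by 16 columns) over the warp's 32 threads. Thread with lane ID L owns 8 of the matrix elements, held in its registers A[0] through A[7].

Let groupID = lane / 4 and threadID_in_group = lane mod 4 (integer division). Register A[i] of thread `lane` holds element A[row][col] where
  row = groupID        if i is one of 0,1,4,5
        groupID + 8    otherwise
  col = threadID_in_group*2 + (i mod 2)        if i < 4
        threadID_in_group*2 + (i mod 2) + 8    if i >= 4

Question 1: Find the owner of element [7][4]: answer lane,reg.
r:7=>grp=7,rB=0  c:4=>cB=0,tig=2,lo=0
L=7*4+2=30  i=0*4+0*2+0=0

30,0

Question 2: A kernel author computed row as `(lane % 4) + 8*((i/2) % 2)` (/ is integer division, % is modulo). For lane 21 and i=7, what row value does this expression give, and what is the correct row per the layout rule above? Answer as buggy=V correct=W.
`(lane % 4) + 8*((i/2) % 2)`[21,7]⇒9
lane 21⇒21/4=5, 21 mod 4=1
i=7  r:5+8⇒13  c:2·1+1+8⇒11
row: 9 vs 13

buggy=9 correct=13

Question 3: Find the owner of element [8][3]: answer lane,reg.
r:8=>grp=0,rB=1  c:3=>cB=0,tig=1,lo=1
L=0*4+1=1  i=0*4+1*2+1=3

1,3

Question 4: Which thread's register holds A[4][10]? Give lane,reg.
r: 4->gid=4,r8=0  c: 10->c8=1,tid=1,i&1=0
L=4*4+1=17  i=1*4+0*2+0=4

17,4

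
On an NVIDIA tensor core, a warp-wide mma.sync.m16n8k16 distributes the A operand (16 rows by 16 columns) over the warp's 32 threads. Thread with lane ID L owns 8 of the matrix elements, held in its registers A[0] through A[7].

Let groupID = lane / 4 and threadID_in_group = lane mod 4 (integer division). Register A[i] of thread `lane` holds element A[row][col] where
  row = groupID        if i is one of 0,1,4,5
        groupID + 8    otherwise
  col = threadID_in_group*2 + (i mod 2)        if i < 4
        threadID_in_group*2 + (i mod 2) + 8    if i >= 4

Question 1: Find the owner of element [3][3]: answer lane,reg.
13,1

r: 3->gid=3,r8=0  c: 3->c8=0,tid=1,i&1=1
L=3*4+1=13  i=0*4+0*2+1=1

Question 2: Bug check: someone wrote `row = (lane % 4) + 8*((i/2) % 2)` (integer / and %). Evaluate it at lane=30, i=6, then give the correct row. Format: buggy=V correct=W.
`(lane % 4) + 8*((i/2) % 2)`[30,6]→10
L=30→G=30>>2=7, T=30&3=2
[6]→row 7+8=15  col 2·2+0+8=12
row: 10 vs 15

buggy=10 correct=15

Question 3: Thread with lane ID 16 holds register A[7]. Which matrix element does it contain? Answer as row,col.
12,9

L=16->g=16>>2=4, t=16&3=0
[7]->row 4+8=12  col 0·2+1+8=9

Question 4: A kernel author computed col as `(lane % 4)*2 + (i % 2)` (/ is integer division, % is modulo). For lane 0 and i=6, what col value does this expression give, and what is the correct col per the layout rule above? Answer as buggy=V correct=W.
buggy=0 correct=8

`(lane % 4)*2 + (i % 2)`[0,6]→0
lane 0: G=0 (0/4), T=0 (0%4)
i=6: r=0+8=8, c=0*2+0+8=8
col: 0 vs 8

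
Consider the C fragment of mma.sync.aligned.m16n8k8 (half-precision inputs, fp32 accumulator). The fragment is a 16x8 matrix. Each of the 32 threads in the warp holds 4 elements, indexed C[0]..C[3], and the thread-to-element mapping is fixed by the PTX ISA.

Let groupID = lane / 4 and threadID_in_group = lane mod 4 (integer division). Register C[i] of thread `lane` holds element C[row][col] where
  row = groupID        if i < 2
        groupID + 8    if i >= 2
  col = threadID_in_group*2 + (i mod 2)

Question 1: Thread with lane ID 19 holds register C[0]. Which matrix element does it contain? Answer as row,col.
4,6

lane 19⇒19/4=4, 19 mod 4=3
i=0  r:4+0⇒4  c:2·3+0⇒6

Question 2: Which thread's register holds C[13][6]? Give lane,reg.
r=13→G=5,rhi=1  c=6→T=3,p=0
L=5*4+3=23  i=1*2+0=2

23,2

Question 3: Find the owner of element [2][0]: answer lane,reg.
8,0

r: 2->gid=2,r8=0  c: 0->tid=0,i&1=0
L=2*4+0=8  i=0*2+0=0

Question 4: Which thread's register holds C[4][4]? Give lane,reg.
r=4→G=4,rhi=0  c=4→T=2,p=0
L=4*4+2=18  i=0*2+0=0

18,0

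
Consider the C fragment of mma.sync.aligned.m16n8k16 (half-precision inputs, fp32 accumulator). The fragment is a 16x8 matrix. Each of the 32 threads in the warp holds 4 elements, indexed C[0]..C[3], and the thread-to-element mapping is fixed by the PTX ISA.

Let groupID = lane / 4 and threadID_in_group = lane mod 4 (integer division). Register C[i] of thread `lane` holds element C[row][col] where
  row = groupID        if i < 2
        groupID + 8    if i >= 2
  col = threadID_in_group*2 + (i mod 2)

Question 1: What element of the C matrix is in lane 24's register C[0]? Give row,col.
6,0

lane 24->24/4=6, 24 mod 4=0
i=0  r:6+0->6  c:2·0+0->0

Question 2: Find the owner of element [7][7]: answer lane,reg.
31,1

r=7⇒gr=7,Rb=0  c=7⇒th=3,odd=1
L=7*4+3=31  i=0*2+1=1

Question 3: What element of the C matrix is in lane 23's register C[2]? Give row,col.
13,6

23: gr=5,th=3
[2] (5+8,3*2+0) = (13,6)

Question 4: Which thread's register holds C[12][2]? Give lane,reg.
r=12->g=4,rb=1  c=2->t=1,b0=0
L=4*4+1=17  i=1*2+0=2

17,2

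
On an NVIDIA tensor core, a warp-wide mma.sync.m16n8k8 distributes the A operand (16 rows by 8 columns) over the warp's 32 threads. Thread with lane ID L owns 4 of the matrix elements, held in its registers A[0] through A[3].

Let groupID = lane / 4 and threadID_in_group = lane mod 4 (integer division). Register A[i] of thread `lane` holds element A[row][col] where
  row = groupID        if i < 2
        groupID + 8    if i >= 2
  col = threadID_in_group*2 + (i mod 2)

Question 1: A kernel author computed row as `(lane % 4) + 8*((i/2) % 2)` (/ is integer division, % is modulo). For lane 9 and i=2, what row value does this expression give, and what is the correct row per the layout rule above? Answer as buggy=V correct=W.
`(lane % 4) + 8*((i/2) % 2)`[9,2]->9
lane 9: g=2 (9/4), t=1 (9%4)
i=2: r=2+8=10, c=1*2+0=2
row: 9 vs 10

buggy=9 correct=10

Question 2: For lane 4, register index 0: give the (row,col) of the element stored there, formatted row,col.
1,0

lane 4: g=1 (4/4), t=0 (4%4)
i=0: r=1+0=1, c=0*2+0=0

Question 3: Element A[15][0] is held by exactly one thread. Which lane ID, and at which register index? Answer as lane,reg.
28,2

r=15->g=7,rb=1  c=0->t=0,b0=0
L=7*4+0=28  i=1*2+0=2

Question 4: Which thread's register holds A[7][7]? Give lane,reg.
r=7->g=7,rb=0  c=7->t=3,b0=1
L=7*4+3=31  i=0*2+1=1

31,1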